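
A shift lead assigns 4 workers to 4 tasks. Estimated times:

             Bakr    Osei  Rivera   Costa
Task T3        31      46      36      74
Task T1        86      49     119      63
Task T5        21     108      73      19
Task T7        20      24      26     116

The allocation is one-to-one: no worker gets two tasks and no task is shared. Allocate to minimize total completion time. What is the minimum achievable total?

This is the linear assignment problem.
Optimal: Bakr→Task T7 (20 min), Osei→Task T1 (49 min), Rivera→Task T3 (36 min), Costa→Task T5 (19 min) — total 20+49+36+19 = 124 min.
Column-greedy (each task in turn goes to its cheapest remaining worker) gives 125 min, worse by 1.
Next-best assignment: Bakr→Task T3, Osei→Task T1, Rivera→Task T7, Costa→Task T5 = 125 min.

Minimum total: 124 min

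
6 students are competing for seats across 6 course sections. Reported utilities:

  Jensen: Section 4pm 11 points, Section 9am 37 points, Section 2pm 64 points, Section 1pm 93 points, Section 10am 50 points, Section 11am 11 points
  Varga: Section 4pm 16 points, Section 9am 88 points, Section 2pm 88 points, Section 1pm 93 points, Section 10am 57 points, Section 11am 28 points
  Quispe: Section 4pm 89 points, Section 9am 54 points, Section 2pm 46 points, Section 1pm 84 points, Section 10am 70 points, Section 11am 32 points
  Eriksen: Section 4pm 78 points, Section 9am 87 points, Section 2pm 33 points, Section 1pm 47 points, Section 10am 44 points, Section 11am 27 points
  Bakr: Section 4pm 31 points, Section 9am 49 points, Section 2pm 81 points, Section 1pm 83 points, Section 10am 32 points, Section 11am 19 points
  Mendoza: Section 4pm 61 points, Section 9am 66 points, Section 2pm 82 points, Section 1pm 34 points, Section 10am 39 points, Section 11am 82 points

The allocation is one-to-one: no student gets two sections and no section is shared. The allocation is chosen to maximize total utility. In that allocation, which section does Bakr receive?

Bakr receives Section 2pm.

This is a one-to-one assignment (maximum-weight bipartite matching).
Optimal: Jensen→Section 1pm (93 points), Varga→Section 9am (88 points), Quispe→Section 10am (70 points), Eriksen→Section 4pm (78 points), Bakr→Section 2pm (81 points), Mendoza→Section 11am (82 points) — total 93+88+70+78+81+82 = 492 points.
Max-entry greedy (repeatedly take the single best remaining cell) gives 415 points, worse by 77.
Swapping Varga↔Jensen (Varga→Section 1pm 93 points, Jensen→Section 9am 37 points) loses 51.
Checked against all permutations: 492 points is optimal.
Bakr's own top section is Section 1pm (83 points), but forcing Bakr→Section 1pm and reassigning the rest optimally gives only 479 points — worse by 13.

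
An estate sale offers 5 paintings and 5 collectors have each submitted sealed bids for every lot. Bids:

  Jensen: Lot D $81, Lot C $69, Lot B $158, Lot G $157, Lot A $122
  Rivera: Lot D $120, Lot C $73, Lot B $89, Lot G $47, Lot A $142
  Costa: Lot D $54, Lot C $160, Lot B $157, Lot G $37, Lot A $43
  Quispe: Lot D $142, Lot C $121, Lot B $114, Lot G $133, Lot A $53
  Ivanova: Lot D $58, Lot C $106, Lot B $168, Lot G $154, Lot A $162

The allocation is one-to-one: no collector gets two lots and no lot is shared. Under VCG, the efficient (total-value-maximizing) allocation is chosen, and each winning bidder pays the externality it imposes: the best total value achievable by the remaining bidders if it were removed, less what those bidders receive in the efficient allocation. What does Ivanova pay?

Efficient allocation: Jensen→Lot G ($157), Rivera→Lot A ($142), Costa→Lot C ($160), Quispe→Lot D ($142), Ivanova→Lot B ($168); total welfare W = $769.
Ivanova receives Lot B at value $168, so the others get W − 168 = $601.
Without Ivanova: best allocation of the remaining 4 bidders over all 5 lots is Jensen→Lot B ($158), Rivera→Lot A ($142), Costa→Lot C ($160), Quispe→Lot D ($142), total $602.
VCG payment = (others' best without Ivanova) − (others' welfare with Ivanova) = 602 − 601 = $1.

Ivanova pays $1.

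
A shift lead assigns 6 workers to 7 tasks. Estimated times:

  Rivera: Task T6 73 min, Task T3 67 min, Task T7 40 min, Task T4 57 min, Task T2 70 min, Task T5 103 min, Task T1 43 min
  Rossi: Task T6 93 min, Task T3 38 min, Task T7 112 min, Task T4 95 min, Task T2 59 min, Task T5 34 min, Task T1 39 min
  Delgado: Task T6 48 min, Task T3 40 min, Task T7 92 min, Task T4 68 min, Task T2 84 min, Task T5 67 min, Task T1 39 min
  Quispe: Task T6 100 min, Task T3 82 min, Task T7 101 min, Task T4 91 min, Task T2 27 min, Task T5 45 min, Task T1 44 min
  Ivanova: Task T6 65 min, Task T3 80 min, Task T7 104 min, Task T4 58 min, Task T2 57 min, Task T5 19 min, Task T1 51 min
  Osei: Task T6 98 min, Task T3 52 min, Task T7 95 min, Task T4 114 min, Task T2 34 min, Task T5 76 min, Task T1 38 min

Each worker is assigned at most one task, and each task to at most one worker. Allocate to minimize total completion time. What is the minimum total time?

Optimal: Rivera→Task T7 (40 min), Rossi→Task T3 (38 min), Delgado→Task T6 (48 min), Quispe→Task T2 (27 min), Ivanova→Task T5 (19 min), Osei→Task T1 (38 min) — total 40+38+48+27+19+38 = 210 min.
Column-greedy (each task in turn goes to its cheapest remaining worker) gives 287 min, worse by 77.
Next-best assignment: Rivera→Task T7, Rossi→Task T3, Delgado→Task T6, Quispe→Task T1, Ivanova→Task T5, Osei→Task T2 = 223 min.

Min total: 210 min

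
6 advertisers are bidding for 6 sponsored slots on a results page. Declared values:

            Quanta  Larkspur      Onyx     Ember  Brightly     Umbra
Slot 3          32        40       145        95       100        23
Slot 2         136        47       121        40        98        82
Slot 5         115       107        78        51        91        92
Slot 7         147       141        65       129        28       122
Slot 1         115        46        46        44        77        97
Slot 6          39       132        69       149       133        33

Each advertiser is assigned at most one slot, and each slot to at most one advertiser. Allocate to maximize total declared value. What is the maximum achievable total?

Optimal: Quanta→Slot 2 ($136), Larkspur→Slot 7 ($141), Onyx→Slot 3 ($145), Ember→Slot 6 ($149), Brightly→Slot 5 ($91), Umbra→Slot 1 ($97) — total 136+141+145+149+91+97 = $759.
Max-entry greedy (repeatedly take the single best remaining cell) gives $743, worse by 16.
Swapping Quanta↔Umbra (Quanta→Slot 1 $115, Umbra→Slot 2 $82) loses 36.

Max total: $759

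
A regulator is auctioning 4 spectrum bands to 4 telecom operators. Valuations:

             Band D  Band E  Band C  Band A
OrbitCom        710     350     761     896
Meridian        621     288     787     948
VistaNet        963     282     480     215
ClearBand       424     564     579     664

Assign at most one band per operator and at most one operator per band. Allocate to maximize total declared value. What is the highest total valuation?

Maximum total: $3236M

Treat this as an assignment problem: match each operator to one band.
Optimal: OrbitCom→Band C ($761M), Meridian→Band A ($948M), VistaNet→Band D ($963M), ClearBand→Band E ($564M) — total 761+948+963+564 = $3236M.
Column-greedy (each band in turn goes to its best remaining operator) gives $3210M, worse by 26.
Next-best assignment: OrbitCom→Band A, Meridian→Band C, VistaNet→Band D, ClearBand→Band E = $3210M.
Swapping VistaNet↔OrbitCom (VistaNet→Band C $480M, OrbitCom→Band D $710M) loses 534.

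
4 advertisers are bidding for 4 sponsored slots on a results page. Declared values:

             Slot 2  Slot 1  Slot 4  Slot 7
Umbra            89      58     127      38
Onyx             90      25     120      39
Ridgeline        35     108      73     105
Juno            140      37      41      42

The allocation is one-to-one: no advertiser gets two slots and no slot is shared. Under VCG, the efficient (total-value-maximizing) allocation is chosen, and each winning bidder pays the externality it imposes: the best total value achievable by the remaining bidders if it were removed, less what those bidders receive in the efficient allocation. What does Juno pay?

Efficient allocation: Umbra→Slot 1 ($58), Onyx→Slot 4 ($120), Ridgeline→Slot 7 ($105), Juno→Slot 2 ($140); total welfare W = $423.
Juno receives Slot 2 at value $140, so the others get W − 140 = $283.
Without Juno: best allocation of the remaining 3 bidders over all 4 slots is Umbra→Slot 4 ($127), Onyx→Slot 2 ($90), Ridgeline→Slot 1 ($108), total $325.
VCG payment = (others' best without Juno) − (others' welfare with Juno) = 325 − 283 = $42.

Juno pays $42.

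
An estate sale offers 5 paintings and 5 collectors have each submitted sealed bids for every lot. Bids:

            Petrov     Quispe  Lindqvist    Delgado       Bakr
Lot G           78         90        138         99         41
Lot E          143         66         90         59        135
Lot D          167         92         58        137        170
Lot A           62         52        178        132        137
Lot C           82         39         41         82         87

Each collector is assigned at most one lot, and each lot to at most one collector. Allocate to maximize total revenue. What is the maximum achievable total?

Maximum total: $663

This is the linear assignment problem.
Optimal: Petrov→Lot E ($143), Quispe→Lot G ($90), Lindqvist→Lot A ($178), Delgado→Lot C ($82), Bakr→Lot D ($170) — total 143+90+178+82+170 = $663.
Max-entry greedy (repeatedly take the single best remaining cell) gives $629, worse by 34.
Every other assignment is strictly worse.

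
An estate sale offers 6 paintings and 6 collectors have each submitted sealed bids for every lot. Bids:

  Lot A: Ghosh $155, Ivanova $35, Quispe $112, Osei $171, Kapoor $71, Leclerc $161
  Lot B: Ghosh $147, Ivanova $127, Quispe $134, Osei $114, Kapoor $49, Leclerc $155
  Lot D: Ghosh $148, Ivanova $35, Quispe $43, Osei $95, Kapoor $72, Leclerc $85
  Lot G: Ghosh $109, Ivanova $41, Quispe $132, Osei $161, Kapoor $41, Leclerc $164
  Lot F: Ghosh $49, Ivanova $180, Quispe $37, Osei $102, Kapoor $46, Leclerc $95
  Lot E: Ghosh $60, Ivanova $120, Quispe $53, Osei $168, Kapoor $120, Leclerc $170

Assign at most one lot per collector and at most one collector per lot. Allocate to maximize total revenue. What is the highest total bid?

Optimal: Ghosh→Lot D ($148), Ivanova→Lot F ($180), Quispe→Lot B ($134), Osei→Lot A ($171), Kapoor→Lot E ($120), Leclerc→Lot G ($164) — total 148+180+134+171+120+164 = $917.
Column-greedy (each lot in turn goes to its best remaining collector) gives $906, worse by 11.
Next-best assignment: Ghosh→Lot D, Ivanova→Lot F, Quispe→Lot G, Osei→Lot A, Kapoor→Lot E, Leclerc→Lot B = $906.
Swapping Osei↔Ghosh (Osei→Lot D $95, Ghosh→Lot A $155) loses 69.
Checked against all permutations: $917 is optimal.

Maximum total: $917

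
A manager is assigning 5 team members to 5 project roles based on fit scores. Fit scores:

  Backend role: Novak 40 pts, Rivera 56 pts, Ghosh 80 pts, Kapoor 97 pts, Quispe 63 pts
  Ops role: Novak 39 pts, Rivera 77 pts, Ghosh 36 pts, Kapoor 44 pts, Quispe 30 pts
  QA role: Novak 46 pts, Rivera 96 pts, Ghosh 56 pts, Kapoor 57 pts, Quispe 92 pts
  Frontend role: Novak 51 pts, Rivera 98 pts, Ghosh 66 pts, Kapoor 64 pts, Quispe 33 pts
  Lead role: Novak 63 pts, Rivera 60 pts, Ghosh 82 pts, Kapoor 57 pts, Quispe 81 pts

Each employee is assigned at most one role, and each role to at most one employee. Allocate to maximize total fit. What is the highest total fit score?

Optimal: Novak→Ops role (39 pts), Rivera→Frontend role (98 pts), Ghosh→Lead role (82 pts), Kapoor→Backend role (97 pts), Quispe→QA role (92 pts) — total 39+98+82+97+92 = 408 pts.
Column-greedy (each role in turn goes to its best remaining employee) gives 395 pts, worse by 13.
Next-best assignment: Novak→Frontend role, Rivera→Ops role, Ghosh→Lead role, Kapoor→Backend role, Quispe→QA role = 399 pts.
Checked against all permutations: 408 pts is optimal.

Maximum total: 408 pts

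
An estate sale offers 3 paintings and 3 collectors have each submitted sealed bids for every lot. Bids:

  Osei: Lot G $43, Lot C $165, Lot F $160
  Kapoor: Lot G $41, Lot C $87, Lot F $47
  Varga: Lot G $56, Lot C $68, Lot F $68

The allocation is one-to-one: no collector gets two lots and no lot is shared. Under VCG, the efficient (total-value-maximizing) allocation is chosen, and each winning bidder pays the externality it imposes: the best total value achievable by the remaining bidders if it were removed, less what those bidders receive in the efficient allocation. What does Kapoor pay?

Kapoor pays $17.

Efficient allocation: Osei→Lot F ($160), Kapoor→Lot C ($87), Varga→Lot G ($56); total welfare W = $303.
Kapoor receives Lot C at value $87, so the others get W − 87 = $216.
Without Kapoor: best allocation of the remaining 2 bidders over all 3 lots is Osei→Lot C ($165), Varga→Lot F ($68), total $233.
VCG payment = (others' best without Kapoor) − (others' welfare with Kapoor) = 233 − 216 = $17.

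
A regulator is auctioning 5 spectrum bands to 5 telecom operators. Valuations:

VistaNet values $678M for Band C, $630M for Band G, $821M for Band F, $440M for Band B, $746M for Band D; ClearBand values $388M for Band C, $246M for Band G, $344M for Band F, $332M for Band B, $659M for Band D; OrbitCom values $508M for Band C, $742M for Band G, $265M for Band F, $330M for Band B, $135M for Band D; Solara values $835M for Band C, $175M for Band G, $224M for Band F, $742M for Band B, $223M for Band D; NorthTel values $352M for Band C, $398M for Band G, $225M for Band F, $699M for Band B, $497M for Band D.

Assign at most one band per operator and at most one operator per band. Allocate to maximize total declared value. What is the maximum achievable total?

Optimal: VistaNet→Band F ($821M), ClearBand→Band D ($659M), OrbitCom→Band G ($742M), Solara→Band C ($835M), NorthTel→Band B ($699M) — total 821+659+742+835+699 = $3756M.
Next-best assignment: VistaNet→Band D, ClearBand→Band F, OrbitCom→Band G, Solara→Band C, NorthTel→Band B = $3366M.
No other one-to-one assignment exceeds $3756M.

Maximum total: $3756M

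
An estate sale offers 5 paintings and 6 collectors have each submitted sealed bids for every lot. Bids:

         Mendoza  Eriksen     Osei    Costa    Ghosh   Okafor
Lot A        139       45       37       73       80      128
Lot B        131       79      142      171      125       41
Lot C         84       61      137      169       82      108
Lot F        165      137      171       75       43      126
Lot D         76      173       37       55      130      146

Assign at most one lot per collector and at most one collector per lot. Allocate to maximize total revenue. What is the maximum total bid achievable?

Max total: $777

Optimal: Mendoza→Lot A ($139), Ghosh→Lot B ($125), Costa→Lot C ($169), Osei→Lot F ($171), Eriksen→Lot D ($173) — total 139+125+169+171+173 = $777.
Max-entry greedy (repeatedly take the single best remaining cell) gives $762, worse by 15.
Swapping Mendoza↔Ghosh (Mendoza→Lot B $131, Ghosh→Lot A $80) loses 53.
Checked against all permutations: $777 is optimal.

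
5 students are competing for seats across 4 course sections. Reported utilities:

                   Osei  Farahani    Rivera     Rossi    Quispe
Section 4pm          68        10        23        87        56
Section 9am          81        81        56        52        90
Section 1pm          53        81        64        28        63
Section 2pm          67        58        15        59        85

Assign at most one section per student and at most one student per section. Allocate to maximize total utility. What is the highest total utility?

Optimal: Rossi→Section 4pm (87 points), Osei→Section 9am (81 points), Farahani→Section 1pm (81 points), Quispe→Section 2pm (85 points) — total 87+81+81+85 = 334 points.
Row-greedy (each student in turn takes its best remaining section) gives 244 points, worse by 90.
Next-best assignment: Rossi→Section 4pm, Quispe→Section 9am, Farahani→Section 1pm, Osei→Section 2pm = 325 points.
No other one-to-one assignment exceeds 334 points.

Max total: 334 points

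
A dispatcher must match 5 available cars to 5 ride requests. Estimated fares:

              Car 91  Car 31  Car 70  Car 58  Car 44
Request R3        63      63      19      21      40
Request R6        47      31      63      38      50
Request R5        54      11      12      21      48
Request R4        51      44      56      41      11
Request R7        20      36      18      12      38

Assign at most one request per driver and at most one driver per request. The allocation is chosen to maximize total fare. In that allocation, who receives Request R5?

Optimal: Car 91→Request R5 ($54), Car 31→Request R3 ($63), Car 70→Request R6 ($63), Car 58→Request R4 ($41), Car 44→Request R7 ($38) — total 54+63+63+41+38 = $259.
Row-greedy (each driver in turn takes its best remaining request) gives $229, worse by 30.
Next-best assignment: Car 91→Request R3, Car 31→Request R7, Car 70→Request R6, Car 58→Request R4, Car 44→Request R5 = $251.
Swapping Car 31↔Car 58 (Car 31→Request R4 $44, Car 58→Request R3 $21) loses 39.
Checked against all permutations: $259 is optimal.
Car 91's own top request is Request R3 ($63), but forcing Car 91→Request R3 and reassigning the rest optimally gives only $251 — worse by 8.

Car 91 receives Request R5.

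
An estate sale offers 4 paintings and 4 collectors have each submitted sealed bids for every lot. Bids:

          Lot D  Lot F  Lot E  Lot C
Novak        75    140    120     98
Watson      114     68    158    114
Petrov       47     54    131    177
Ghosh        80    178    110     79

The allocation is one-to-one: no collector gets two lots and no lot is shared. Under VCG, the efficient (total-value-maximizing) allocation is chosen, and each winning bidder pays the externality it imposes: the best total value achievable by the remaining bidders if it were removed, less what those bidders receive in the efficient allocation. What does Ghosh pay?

Ghosh pays $64.

Efficient allocation: Novak→Lot E ($120), Watson→Lot D ($114), Petrov→Lot C ($177), Ghosh→Lot F ($178); total welfare W = $589.
Ghosh receives Lot F at value $178, so the others get W − 178 = $411.
Without Ghosh: best allocation of the remaining 3 bidders over all 4 lots is Novak→Lot F ($140), Watson→Lot E ($158), Petrov→Lot C ($177), total $475.
VCG payment = (others' best without Ghosh) − (others' welfare with Ghosh) = 475 − 411 = $64.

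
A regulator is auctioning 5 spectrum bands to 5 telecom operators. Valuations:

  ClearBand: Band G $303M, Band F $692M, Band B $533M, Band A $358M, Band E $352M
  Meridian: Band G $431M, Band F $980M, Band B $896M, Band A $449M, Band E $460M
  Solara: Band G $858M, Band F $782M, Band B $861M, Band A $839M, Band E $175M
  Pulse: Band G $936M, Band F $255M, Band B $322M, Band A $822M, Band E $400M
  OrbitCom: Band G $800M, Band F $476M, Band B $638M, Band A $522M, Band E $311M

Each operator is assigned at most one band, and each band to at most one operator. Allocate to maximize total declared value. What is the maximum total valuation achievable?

Optimal: ClearBand→Band E ($352M), Meridian→Band F ($980M), Solara→Band B ($861M), Pulse→Band A ($822M), OrbitCom→Band G ($800M) — total 352+980+861+822+800 = $3815M.
Row-greedy (each operator in turn takes its best remaining band) gives $3579M, worse by 236.
Checked against all permutations: $3815M is optimal.

Maximum total: $3815M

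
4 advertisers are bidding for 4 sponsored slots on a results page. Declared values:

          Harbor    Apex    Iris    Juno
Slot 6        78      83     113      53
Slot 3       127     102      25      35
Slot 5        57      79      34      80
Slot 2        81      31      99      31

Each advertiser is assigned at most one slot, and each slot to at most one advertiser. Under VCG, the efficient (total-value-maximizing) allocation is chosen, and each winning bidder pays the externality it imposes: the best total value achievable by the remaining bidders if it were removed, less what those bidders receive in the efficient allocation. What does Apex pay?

Apex pays $14.

Efficient allocation: Harbor→Slot 3 ($127), Apex→Slot 6 ($83), Iris→Slot 2 ($99), Juno→Slot 5 ($80); total welfare W = $389.
Apex receives Slot 6 at value $83, so the others get W − 83 = $306.
Without Apex: best allocation of the remaining 3 bidders over all 4 slots is Harbor→Slot 3 ($127), Iris→Slot 6 ($113), Juno→Slot 5 ($80), total $320.
VCG payment = (others' best without Apex) − (others' welfare with Apex) = 320 − 306 = $14.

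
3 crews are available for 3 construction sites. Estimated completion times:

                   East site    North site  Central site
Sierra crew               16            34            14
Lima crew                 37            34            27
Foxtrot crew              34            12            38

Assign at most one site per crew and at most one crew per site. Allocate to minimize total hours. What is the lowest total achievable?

Optimal: Sierra crew→East site (16 hours), Lima crew→Central site (27 hours), Foxtrot crew→North site (12 hours) — total 16+27+12 = 55 hours.
Min-entry greedy (repeatedly take the single cheapest remaining cell) gives 63 hours, worse by 8.
Next-best assignment: Sierra crew→Central site, Lima crew→East site, Foxtrot crew→North site = 63 hours.

Minimum total: 55 hours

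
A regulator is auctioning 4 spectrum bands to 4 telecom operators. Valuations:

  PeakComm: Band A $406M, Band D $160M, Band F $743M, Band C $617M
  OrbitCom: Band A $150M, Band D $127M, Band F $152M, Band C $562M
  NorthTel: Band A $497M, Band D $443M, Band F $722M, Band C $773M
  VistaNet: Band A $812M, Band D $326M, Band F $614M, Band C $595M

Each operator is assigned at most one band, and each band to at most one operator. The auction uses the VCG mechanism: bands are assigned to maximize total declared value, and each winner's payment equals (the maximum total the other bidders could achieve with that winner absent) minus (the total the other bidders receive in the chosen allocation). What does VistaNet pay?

VistaNet pays $54M.

Efficient allocation: PeakComm→Band F ($743M), OrbitCom→Band C ($562M), NorthTel→Band D ($443M), VistaNet→Band A ($812M); total welfare W = $2560M.
VistaNet receives Band A at value $812M, so the others get W − 812 = $1748M.
Without VistaNet: best allocation of the remaining 3 bidders over all 4 bands is PeakComm→Band F ($743M), OrbitCom→Band C ($562M), NorthTel→Band A ($497M), total $1802M.
VCG payment = (others' best without VistaNet) − (others' welfare with VistaNet) = 1802 − 1748 = $54M.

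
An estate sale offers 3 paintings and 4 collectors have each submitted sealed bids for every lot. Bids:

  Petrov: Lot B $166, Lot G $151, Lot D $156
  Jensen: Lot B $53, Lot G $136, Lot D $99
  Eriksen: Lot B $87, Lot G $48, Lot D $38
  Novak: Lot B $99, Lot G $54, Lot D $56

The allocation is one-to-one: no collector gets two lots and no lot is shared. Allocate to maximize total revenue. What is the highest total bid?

Optimal: Novak→Lot B ($99), Jensen→Lot G ($136), Petrov→Lot D ($156) — total 99+136+156 = $391.
Column-greedy (each lot in turn goes to its best remaining collector) gives $358, worse by 33.
Swapping Jensen↔Novak (Jensen→Lot B $53, Novak→Lot G $54) loses 128.

Max total: $391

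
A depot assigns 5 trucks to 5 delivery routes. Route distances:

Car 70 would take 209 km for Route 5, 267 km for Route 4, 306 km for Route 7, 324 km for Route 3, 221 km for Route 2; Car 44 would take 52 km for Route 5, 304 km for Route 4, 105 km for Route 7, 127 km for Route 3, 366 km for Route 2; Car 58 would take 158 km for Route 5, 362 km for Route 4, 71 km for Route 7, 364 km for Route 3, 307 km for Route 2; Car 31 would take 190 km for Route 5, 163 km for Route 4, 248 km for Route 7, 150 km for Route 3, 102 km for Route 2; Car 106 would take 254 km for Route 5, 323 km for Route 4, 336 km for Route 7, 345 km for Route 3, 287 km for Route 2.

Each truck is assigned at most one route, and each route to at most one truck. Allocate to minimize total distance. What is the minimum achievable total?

Optimal: Car 70→Route 2 (221 km), Car 44→Route 5 (52 km), Car 58→Route 7 (71 km), Car 31→Route 3 (150 km), Car 106→Route 4 (323 km) — total 221+52+71+150+323 = 817 km.
Min-entry greedy (repeatedly take the single cheapest remaining cell) gives 837 km, worse by 20.
Swapping Car 31↔Car 58 (Car 31→Route 7 248 km, Car 58→Route 3 364 km) adds 391.
Every other assignment is strictly worse.

Minimum total: 817 km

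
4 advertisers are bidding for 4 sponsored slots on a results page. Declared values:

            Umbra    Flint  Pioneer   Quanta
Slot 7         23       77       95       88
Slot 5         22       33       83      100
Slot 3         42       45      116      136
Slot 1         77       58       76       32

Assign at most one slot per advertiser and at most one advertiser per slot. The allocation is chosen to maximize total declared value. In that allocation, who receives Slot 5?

Optimal: Umbra→Slot 1 ($77), Flint→Slot 7 ($77), Pioneer→Slot 5 ($83), Quanta→Slot 3 ($136) — total 77+77+83+136 = $373.
Next-best assignment: Umbra→Slot 1, Flint→Slot 7, Pioneer→Slot 3, Quanta→Slot 5 = $370.
Swapping Pioneer↔Quanta (Pioneer→Slot 3 $116, Quanta→Slot 5 $100) loses 3.
Every other assignment is strictly worse.
Pioneer's own top slot is Slot 3 ($116), but forcing Pioneer→Slot 3 and reassigning the rest optimally gives only $370 — worse by 3.

Pioneer receives Slot 5.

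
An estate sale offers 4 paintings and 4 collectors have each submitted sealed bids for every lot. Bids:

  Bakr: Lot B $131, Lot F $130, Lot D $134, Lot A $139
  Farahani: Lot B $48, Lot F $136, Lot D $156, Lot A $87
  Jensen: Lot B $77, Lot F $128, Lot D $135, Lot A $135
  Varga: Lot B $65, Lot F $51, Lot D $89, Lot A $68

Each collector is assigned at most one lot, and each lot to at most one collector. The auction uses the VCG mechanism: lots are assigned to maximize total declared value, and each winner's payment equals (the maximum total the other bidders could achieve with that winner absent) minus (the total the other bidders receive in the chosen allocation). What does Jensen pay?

Jensen pays $8.

Efficient allocation: Bakr→Lot B ($131), Farahani→Lot F ($136), Jensen→Lot A ($135), Varga→Lot D ($89); total welfare W = $491.
Jensen receives Lot A at value $135, so the others get W − 135 = $356.
Without Jensen: best allocation of the remaining 3 bidders over all 4 lots is Bakr→Lot A ($139), Farahani→Lot F ($136), Varga→Lot D ($89), total $364.
VCG payment = (others' best without Jensen) − (others' welfare with Jensen) = 364 − 356 = $8.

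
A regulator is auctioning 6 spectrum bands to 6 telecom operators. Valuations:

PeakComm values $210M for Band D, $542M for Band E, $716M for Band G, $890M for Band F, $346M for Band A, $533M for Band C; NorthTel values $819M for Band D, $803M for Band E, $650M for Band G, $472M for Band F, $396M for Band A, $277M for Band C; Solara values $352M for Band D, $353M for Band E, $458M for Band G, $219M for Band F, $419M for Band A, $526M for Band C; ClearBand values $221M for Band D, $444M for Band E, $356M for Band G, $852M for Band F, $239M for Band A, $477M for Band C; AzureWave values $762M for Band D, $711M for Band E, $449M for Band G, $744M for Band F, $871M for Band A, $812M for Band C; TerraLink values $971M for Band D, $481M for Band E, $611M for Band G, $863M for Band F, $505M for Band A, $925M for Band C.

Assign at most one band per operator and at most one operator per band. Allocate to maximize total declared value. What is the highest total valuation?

Maximum total: $4739M

Optimal: PeakComm→Band G ($716M), NorthTel→Band E ($803M), Solara→Band C ($526M), ClearBand→Band F ($852M), AzureWave→Band A ($871M), TerraLink→Band D ($971M) — total 716+803+526+852+871+971 = $4739M.
Max-entry greedy (repeatedly take the single best remaining cell) gives $4417M, worse by 322.
No other one-to-one assignment exceeds $4739M.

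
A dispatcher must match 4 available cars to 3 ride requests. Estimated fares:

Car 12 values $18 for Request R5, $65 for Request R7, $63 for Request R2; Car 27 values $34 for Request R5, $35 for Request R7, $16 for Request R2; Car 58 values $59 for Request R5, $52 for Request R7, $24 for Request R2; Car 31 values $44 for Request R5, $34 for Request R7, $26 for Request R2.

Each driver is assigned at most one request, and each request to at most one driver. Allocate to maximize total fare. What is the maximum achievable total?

Max total: $159

This is the linear assignment problem.
Optimal: Car 31→Request R5 ($44), Car 58→Request R7 ($52), Car 12→Request R2 ($63) — total 44+52+63 = $159.
Next-best assignment: Car 58→Request R5, Car 27→Request R7, Car 12→Request R2 = $157.
No other one-to-one assignment exceeds $159.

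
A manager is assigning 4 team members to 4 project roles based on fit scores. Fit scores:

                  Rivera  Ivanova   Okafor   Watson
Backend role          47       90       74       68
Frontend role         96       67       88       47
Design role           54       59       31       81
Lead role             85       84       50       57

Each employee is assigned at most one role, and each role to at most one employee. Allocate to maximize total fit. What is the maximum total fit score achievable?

Maximum total: 344 pts

This is the linear assignment problem.
Optimal: Rivera→Lead role (85 pts), Ivanova→Backend role (90 pts), Okafor→Frontend role (88 pts), Watson→Design role (81 pts) — total 85+90+88+81 = 344 pts.
Max-entry greedy (repeatedly take the single best remaining cell) gives 317 pts, worse by 27.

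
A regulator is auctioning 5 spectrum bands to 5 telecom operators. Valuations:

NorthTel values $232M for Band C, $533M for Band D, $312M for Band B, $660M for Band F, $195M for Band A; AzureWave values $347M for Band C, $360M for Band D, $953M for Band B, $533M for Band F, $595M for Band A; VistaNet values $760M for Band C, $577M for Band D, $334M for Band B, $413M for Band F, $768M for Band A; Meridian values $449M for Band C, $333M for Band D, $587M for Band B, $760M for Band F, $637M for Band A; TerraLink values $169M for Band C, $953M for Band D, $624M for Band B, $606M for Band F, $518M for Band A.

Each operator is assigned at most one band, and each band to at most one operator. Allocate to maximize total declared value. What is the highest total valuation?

Maximum total: $3963M

Treat this as an assignment problem: match each operator to one band.
Optimal: NorthTel→Band F ($660M), AzureWave→Band B ($953M), VistaNet→Band C ($760M), Meridian→Band A ($637M), TerraLink→Band D ($953M) — total 660+953+760+637+953 = $3963M.
Column-greedy (each band in turn goes to its best remaining operator) gives $3621M, worse by 342.
Next-best assignment: NorthTel→Band F, AzureWave→Band B, VistaNet→Band A, Meridian→Band C, TerraLink→Band D = $3783M.
Swapping AzureWave↔VistaNet (AzureWave→Band C $347M, VistaNet→Band B $334M) loses 1032.
Checked against all permutations: $3963M is optimal.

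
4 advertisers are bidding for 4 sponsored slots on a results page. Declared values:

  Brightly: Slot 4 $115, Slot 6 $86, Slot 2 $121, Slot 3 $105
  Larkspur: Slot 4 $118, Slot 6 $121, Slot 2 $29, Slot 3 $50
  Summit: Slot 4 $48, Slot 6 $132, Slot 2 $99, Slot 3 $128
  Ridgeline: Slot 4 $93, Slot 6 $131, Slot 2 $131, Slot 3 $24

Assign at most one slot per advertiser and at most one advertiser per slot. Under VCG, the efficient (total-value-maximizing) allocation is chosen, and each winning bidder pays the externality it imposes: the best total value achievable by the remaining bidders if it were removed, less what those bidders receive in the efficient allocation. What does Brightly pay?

Brightly pays $4.

Efficient allocation: Brightly→Slot 2 ($121), Larkspur→Slot 4 ($118), Summit→Slot 3 ($128), Ridgeline→Slot 6 ($131); total welfare W = $498.
Brightly receives Slot 2 at value $121, so the others get W − 121 = $377.
Without Brightly: best allocation of the remaining 3 bidders over all 4 slots is Larkspur→Slot 4 ($118), Summit→Slot 6 ($132), Ridgeline→Slot 2 ($131), total $381.
VCG payment = (others' best without Brightly) − (others' welfare with Brightly) = 381 − 377 = $4.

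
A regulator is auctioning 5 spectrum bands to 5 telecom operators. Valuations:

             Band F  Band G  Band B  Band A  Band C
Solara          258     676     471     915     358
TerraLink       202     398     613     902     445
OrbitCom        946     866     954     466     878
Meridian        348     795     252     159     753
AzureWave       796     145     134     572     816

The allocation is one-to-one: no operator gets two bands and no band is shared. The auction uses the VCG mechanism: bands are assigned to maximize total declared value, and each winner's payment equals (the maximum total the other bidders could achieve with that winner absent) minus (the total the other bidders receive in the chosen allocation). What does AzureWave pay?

Efficient allocation: Solara→Band A ($915M), TerraLink→Band B ($613M), OrbitCom→Band F ($946M), Meridian→Band G ($795M), AzureWave→Band C ($816M); total welfare W = $4085M.
AzureWave receives Band C at value $816M, so the others get W − 816 = $3269M.
Without AzureWave: best allocation of the remaining 4 bidders over all 5 bands is Solara→Band G ($676M), TerraLink→Band A ($902M), OrbitCom→Band B ($954M), Meridian→Band C ($753M), total $3285M.
VCG payment = (others' best without AzureWave) − (others' welfare with AzureWave) = 3285 − 3269 = $16M.

AzureWave pays $16M.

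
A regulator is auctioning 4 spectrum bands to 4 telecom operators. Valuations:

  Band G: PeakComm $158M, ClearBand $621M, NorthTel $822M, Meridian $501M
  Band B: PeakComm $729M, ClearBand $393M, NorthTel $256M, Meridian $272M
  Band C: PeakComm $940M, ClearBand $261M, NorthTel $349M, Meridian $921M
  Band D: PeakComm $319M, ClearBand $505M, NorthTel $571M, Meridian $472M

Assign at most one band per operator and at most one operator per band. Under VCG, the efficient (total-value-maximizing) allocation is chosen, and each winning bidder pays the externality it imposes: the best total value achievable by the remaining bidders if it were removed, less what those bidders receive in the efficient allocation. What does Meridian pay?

Meridian pays $211M.

Efficient allocation: PeakComm→Band B ($729M), ClearBand→Band D ($505M), NorthTel→Band G ($822M), Meridian→Band C ($921M); total welfare W = $2977M.
Meridian receives Band C at value $921M, so the others get W − 921 = $2056M.
Without Meridian: best allocation of the remaining 3 bidders over all 4 bands is PeakComm→Band C ($940M), ClearBand→Band D ($505M), NorthTel→Band G ($822M), total $2267M.
VCG payment = (others' best without Meridian) − (others' welfare with Meridian) = 2267 − 2056 = $211M.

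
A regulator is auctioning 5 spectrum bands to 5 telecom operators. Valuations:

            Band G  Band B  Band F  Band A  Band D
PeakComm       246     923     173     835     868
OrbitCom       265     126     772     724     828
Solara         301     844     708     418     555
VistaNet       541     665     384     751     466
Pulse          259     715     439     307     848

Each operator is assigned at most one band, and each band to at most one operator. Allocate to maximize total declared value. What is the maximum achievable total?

Maximum total: $3840M

Optimal: PeakComm→Band A ($835M), OrbitCom→Band F ($772M), Solara→Band B ($844M), VistaNet→Band G ($541M), Pulse→Band D ($848M) — total 835+772+844+541+848 = $3840M.
Column-greedy (each band in turn goes to its best remaining operator) gives $3502M, worse by 338.
Swapping PeakComm↔Solara (PeakComm→Band B $923M, Solara→Band A $418M) loses 338.
Every other assignment is strictly worse.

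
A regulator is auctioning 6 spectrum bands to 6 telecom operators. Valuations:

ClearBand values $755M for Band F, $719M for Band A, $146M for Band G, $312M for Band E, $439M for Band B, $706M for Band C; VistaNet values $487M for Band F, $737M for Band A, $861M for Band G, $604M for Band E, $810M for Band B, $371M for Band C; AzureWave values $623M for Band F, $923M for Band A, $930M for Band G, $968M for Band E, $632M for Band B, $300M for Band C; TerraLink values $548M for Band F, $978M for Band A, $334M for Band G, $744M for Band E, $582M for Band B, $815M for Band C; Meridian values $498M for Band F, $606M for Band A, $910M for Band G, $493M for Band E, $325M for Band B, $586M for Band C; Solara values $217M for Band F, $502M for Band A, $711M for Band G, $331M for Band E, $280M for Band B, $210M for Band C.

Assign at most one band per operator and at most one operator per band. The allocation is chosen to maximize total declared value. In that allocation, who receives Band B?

Treat this as an assignment problem: match each operator to one band.
Optimal: ClearBand→Band F ($755M), VistaNet→Band B ($810M), AzureWave→Band E ($968M), TerraLink→Band A ($978M), Meridian→Band C ($586M), Solara→Band G ($711M) — total 755+810+968+978+586+711 = $4808M.
No other one-to-one assignment exceeds $4808M.
VistaNet's own top band is Band G ($861M), but forcing VistaNet→Band G and reassigning the rest optimally gives only $4428M — worse by 380.

VistaNet receives Band B.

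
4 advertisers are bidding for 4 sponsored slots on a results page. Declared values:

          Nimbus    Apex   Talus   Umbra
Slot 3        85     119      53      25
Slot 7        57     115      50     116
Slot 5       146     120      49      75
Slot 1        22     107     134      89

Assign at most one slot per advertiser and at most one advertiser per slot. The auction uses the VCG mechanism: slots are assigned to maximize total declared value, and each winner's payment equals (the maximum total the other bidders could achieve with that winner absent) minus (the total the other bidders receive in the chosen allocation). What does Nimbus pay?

Efficient allocation: Nimbus→Slot 5 ($146), Apex→Slot 3 ($119), Talus→Slot 1 ($134), Umbra→Slot 7 ($116); total welfare W = $515.
Nimbus receives Slot 5 at value $146, so the others get W − 146 = $369.
Without Nimbus: best allocation of the remaining 3 bidders over all 4 slots is Apex→Slot 5 ($120), Talus→Slot 1 ($134), Umbra→Slot 7 ($116), total $370.
VCG payment = (others' best without Nimbus) − (others' welfare with Nimbus) = 370 − 369 = $1.

Nimbus pays $1.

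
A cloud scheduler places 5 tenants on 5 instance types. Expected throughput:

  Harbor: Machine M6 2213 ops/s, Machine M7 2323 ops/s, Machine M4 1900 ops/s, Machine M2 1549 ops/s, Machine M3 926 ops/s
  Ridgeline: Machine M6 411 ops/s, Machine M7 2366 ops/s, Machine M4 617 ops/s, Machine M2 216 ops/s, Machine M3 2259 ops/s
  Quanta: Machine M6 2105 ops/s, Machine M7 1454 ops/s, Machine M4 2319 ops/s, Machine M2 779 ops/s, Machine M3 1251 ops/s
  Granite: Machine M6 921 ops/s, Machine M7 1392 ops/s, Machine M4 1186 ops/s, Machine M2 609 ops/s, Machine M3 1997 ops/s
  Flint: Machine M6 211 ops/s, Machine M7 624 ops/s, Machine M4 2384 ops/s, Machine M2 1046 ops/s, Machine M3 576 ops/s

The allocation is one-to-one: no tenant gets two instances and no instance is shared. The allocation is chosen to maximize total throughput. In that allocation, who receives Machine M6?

Quanta receives Machine M6.

Optimal: Harbor→Machine M2 (1549 ops/s), Ridgeline→Machine M7 (2366 ops/s), Quanta→Machine M6 (2105 ops/s), Granite→Machine M3 (1997 ops/s), Flint→Machine M4 (2384 ops/s) — total 1549+2366+2105+1997+2384 = 10401 ops/s.
Max-entry greedy (repeatedly take the single best remaining cell) gives 9739 ops/s, worse by 662.
Next-best assignment: Harbor→Machine M6, Ridgeline→Machine M7, Quanta→Machine M4, Granite→Machine M3, Flint→Machine M2 = 9941 ops/s.
Every other assignment is strictly worse.
Quanta's own top instance is Machine M4 (2319 ops/s), but forcing Quanta→Machine M4 and reassigning the rest optimally gives only 9941 ops/s — worse by 460.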